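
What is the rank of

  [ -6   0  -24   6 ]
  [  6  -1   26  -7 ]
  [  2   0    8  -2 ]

R1 := -1/6·R1
  [ 1   0   4  -1 ]
  [ 6  -1  26  -7 ]
  [ 2   0   8  -2 ]
R2 := R2 − 6·R1
  [ 1   0  4  -1 ]
  [ 0  -1  2  -1 ]
  [ 2   0  8  -2 ]
R3 := R3 − 2·R1
  [ 1   0  4  -1 ]
  [ 0  -1  2  -1 ]
  [ 0   0  0   0 ]
R2 := -1·R2
  [ 1  0   4  -1 ]
  [ 0  1  -2   1 ]
  [ 0  0   0   0 ]
The reduced form has 2 nonzero rows.

rank = 2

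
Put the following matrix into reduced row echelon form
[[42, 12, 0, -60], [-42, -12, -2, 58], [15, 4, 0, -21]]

[[1, 0, 0, -1], [0, 1, 0, -3/2], [0, 0, 1, 1]]

r1 := 1/42·r1
  [   1  2/7   0  -10/7 ]
  [ -42  -12  -2     58 ]
  [  15    4   0    -21 ]
r2 := r2 + 42·r1
  [  1  2/7   0  -10/7 ]
  [  0    0  -2     -2 ]
  [ 15    4   0    -21 ]
r3 := r3 − 15·r1
  [ 1   2/7   0  -10/7 ]
  [ 0     0  -2     -2 ]
  [ 0  -2/7   0    3/7 ]
r2 <-> r3
  [ 1   2/7   0  -10/7 ]
  [ 0  -2/7   0    3/7 ]
  [ 0     0  -2     -2 ]
r2 := -7/2·r2
  [ 1  2/7   0  -10/7 ]
  [ 0    1   0   -3/2 ]
  [ 0    0  -2     -2 ]
r3 := -1/2·r3
  [ 1  2/7  0  -10/7 ]
  [ 0    1  0   -3/2 ]
  [ 0    0  1      1 ]
r1 := r1 − 2/7·r2
  [ 1  0  0    -1 ]
  [ 0  1  0  -3/2 ]
  [ 0  0  1     1 ]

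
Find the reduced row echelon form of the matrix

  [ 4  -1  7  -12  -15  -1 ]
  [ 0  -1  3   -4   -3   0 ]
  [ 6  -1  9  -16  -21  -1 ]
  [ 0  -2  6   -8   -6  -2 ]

R1 ← 1/4·R1
  [ 1  -1/4  7/4   -3  -15/4  -1/4 ]
  [ 0    -1    3   -4     -3     0 ]
  [ 6    -1    9  -16    -21    -1 ]
  [ 0    -2    6   -8     -6    -2 ]
R3 ← R3 − 6·R1
  [ 1  -1/4   7/4  -3  -15/4  -1/4 ]
  [ 0    -1     3  -4     -3     0 ]
  [ 0   1/2  -3/2   2    3/2   1/2 ]
  [ 0    -2     6  -8     -6    -2 ]
R2 ← -1·R2
  [ 1  -1/4   7/4  -3  -15/4  -1/4 ]
  [ 0     1    -3   4      3     0 ]
  [ 0   1/2  -3/2   2    3/2   1/2 ]
  [ 0    -2     6  -8     -6    -2 ]
R3 ← R3 − 1/2·R2
  [ 1  -1/4  7/4  -3  -15/4  -1/4 ]
  [ 0     1   -3   4      3     0 ]
  [ 0     0    0   0      0   1/2 ]
  [ 0    -2    6  -8     -6    -2 ]
R4 ← R4 + 2·R2
  [ 1  -1/4  7/4  -3  -15/4  -1/4 ]
  [ 0     1   -3   4      3     0 ]
  [ 0     0    0   0      0   1/2 ]
  [ 0     0    0   0      0    -2 ]
R3 ← 2·R3
  [ 1  -1/4  7/4  -3  -15/4  -1/4 ]
  [ 0     1   -3   4      3     0 ]
  [ 0     0    0   0      0     1 ]
  [ 0     0    0   0      0    -2 ]
R4 ← R4 + 2·R3
  [ 1  -1/4  7/4  -3  -15/4  -1/4 ]
  [ 0     1   -3   4      3     0 ]
  [ 0     0    0   0      0     1 ]
  [ 0     0    0   0      0     0 ]
R1 ← R1 + 1/4·R3
  [ 1  -1/4  7/4  -3  -15/4  0 ]
  [ 0     1   -3   4      3  0 ]
  [ 0     0    0   0      0  1 ]
  [ 0     0    0   0      0  0 ]
R1 ← R1 + 1/4·R2
  [ 1  0   1  -2  -3  0 ]
  [ 0  1  -3   4   3  0 ]
  [ 0  0   0   0   0  1 ]
  [ 0  0   0   0   0  0 ]

[[1, 0, 1, -2, -3, 0], [0, 1, -3, 4, 3, 0], [0, 0, 0, 0, 0, 1], [0, 0, 0, 0, 0, 0]]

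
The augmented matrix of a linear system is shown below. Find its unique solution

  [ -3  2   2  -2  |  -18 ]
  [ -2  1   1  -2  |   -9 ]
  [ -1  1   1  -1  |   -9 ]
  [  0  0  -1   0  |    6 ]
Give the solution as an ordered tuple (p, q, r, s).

Multiply R1 by -1/3.
Add 2 times R1 to R2.
Add R1 to R3.
Multiply R2 by -3.
Subtract 1/3 times R2 from R3.
Swap R3 and R4.
Multiply R3 by -1.
Multiply R4 by -1.
Subtract 2 times R4 from R2.
Subtract 2/3 times R4 from R1.
Subtract R3 from R2.
Add 2/3 times R3 to R1.
Add 2/3 times R2 to R1.
Reading off the last column: p = 0, q = -3, r = -6, s = 0.

(0, -3, -6, 0)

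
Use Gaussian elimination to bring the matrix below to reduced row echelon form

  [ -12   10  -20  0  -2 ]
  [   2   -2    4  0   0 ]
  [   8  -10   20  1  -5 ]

[[1, 0, 0, 0, 1], [0, 1, -2, 0, 1], [0, 0, 0, 1, -3]]

r1 -> -1/12·r1
  [ 1  -5/6  5/3  0  1/6 ]
  [ 2    -2    4  0    0 ]
  [ 8   -10   20  1   -5 ]
r2 -> r2 − 2·r1
  [ 1  -5/6  5/3  0   1/6 ]
  [ 0  -1/3  2/3  0  -1/3 ]
  [ 8   -10   20  1    -5 ]
r3 -> r3 − 8·r1
  [ 1   -5/6   5/3  0    1/6 ]
  [ 0   -1/3   2/3  0   -1/3 ]
  [ 0  -10/3  20/3  1  -19/3 ]
r2 -> -3·r2
  [ 1   -5/6   5/3  0    1/6 ]
  [ 0      1    -2  0      1 ]
  [ 0  -10/3  20/3  1  -19/3 ]
r3 -> r3 + 10/3·r2
  [ 1  -5/6  5/3  0  1/6 ]
  [ 0     1   -2  0    1 ]
  [ 0     0    0  1   -3 ]
r1 -> r1 + 5/6·r2
  [ 1  0   0  0   1 ]
  [ 0  1  -2  0   1 ]
  [ 0  0   0  1  -3 ]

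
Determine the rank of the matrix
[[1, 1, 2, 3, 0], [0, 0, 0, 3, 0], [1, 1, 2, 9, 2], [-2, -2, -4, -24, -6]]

rank = 3

ρ3 := ρ3 − ρ1
  [  1   1   2    3   0 ]
  [  0   0   0    3   0 ]
  [  0   0   0    6   2 ]
  [ -2  -2  -4  -24  -6 ]
ρ4 := ρ4 + 2·ρ1
  [ 1  1  2    3   0 ]
  [ 0  0  0    3   0 ]
  [ 0  0  0    6   2 ]
  [ 0  0  0  -18  -6 ]
ρ2 := 1/3·ρ2
  [ 1  1  2    3   0 ]
  [ 0  0  0    1   0 ]
  [ 0  0  0    6   2 ]
  [ 0  0  0  -18  -6 ]
ρ3 := ρ3 − 6·ρ2
  [ 1  1  2    3   0 ]
  [ 0  0  0    1   0 ]
  [ 0  0  0    0   2 ]
  [ 0  0  0  -18  -6 ]
ρ4 := ρ4 + 18·ρ2
  [ 1  1  2  3   0 ]
  [ 0  0  0  1   0 ]
  [ 0  0  0  0   2 ]
  [ 0  0  0  0  -6 ]
ρ3 := 1/2·ρ3
  [ 1  1  2  3   0 ]
  [ 0  0  0  1   0 ]
  [ 0  0  0  0   1 ]
  [ 0  0  0  0  -6 ]
ρ4 := ρ4 + 6·ρ3
  [ 1  1  2  3  0 ]
  [ 0  0  0  1  0 ]
  [ 0  0  0  0  1 ]
  [ 0  0  0  0  0 ]
ρ1 := ρ1 − 3·ρ2
  [ 1  1  2  0  0 ]
  [ 0  0  0  1  0 ]
  [ 0  0  0  0  1 ]
  [ 0  0  0  0  0 ]
The reduced form has 3 nonzero rows.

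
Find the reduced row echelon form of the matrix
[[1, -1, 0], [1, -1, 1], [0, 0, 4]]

[[1, -1, 0], [0, 0, 1], [0, 0, 0]]

Subtract R1 from R2.
Subtract 4 times R2 from R3.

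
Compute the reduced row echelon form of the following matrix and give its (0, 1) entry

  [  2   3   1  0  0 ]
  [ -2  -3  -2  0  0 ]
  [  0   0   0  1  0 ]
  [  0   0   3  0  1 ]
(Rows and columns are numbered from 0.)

3/2

Multiply r1 by 1/2.
  [  1  3/2  1/2  0  0 ]
  [ -2   -3   -2  0  0 ]
  [  0    0    0  1  0 ]
  [  0    0    3  0  1 ]
Add 2 times r1 to r2.
  [ 1  3/2  1/2  0  0 ]
  [ 0    0   -1  0  0 ]
  [ 0    0    0  1  0 ]
  [ 0    0    3  0  1 ]
Multiply r2 by -1.
  [ 1  3/2  1/2  0  0 ]
  [ 0    0    1  0  0 ]
  [ 0    0    0  1  0 ]
  [ 0    0    3  0  1 ]
Subtract 3 times r2 from r4.
  [ 1  3/2  1/2  0  0 ]
  [ 0    0    1  0  0 ]
  [ 0    0    0  1  0 ]
  [ 0    0    0  0  1 ]
Subtract 1/2 times r2 from r1.
  [ 1  3/2  0  0  0 ]
  [ 0    0  1  0  0 ]
  [ 0    0  0  1  0 ]
  [ 0    0  0  0  1 ]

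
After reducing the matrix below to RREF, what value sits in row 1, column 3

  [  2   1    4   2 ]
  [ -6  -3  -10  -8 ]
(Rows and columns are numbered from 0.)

-1

r1 := 1/2·r1
  [  1  1/2    2   1 ]
  [ -6   -3  -10  -8 ]
r2 := r2 + 6·r1
  [ 1  1/2  2   1 ]
  [ 0    0  2  -2 ]
r2 := 1/2·r2
  [ 1  1/2  2   1 ]
  [ 0    0  1  -1 ]
r1 := r1 − 2·r2
  [ 1  1/2  0   3 ]
  [ 0    0  1  -1 ]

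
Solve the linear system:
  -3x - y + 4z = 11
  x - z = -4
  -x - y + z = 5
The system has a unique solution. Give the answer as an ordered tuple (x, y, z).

(-6, -1, -2)

Form the augmented matrix and row-reduce:
  [ -3  -1   4  |  11 ]
  [  1   0  -1  |  -4 ]
  [ -1  -1   1  |   5 ]
r1 ← -1/3·r1
r2 ← r2 − r1
r3 ← r3 + r1
r2 ← -3·r2
r3 ← r3 + 2/3·r2
r3 ← -1·r3
r2 ← r2 + r3
r1 ← r1 + 4/3·r3
r1 ← r1 − 1/3·r2
Reading off the last column: x = -6, y = -1, z = -2.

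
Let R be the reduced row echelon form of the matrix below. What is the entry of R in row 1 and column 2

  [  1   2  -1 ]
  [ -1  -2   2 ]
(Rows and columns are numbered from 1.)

2

ρ2 ← ρ2 + ρ1
  [ 1  2  -1 ]
  [ 0  0   1 ]
ρ1 ← ρ1 + ρ2
  [ 1  2  0 ]
  [ 0  0  1 ]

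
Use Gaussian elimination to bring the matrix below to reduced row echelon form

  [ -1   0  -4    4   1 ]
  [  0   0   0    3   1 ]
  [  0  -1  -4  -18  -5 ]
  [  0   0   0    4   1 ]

[[1, 0, 4, 0, 0], [0, 1, 4, 0, 0], [0, 0, 0, 1, 0], [0, 0, 0, 0, 1]]

ρ1 ← -1·ρ1
  [ 1   0   4   -4  -1 ]
  [ 0   0   0    3   1 ]
  [ 0  -1  -4  -18  -5 ]
  [ 0   0   0    4   1 ]
ρ2 <-> ρ3
  [ 1   0   4   -4  -1 ]
  [ 0  -1  -4  -18  -5 ]
  [ 0   0   0    3   1 ]
  [ 0   0   0    4   1 ]
ρ2 ← -1·ρ2
  [ 1  0  4  -4  -1 ]
  [ 0  1  4  18   5 ]
  [ 0  0  0   3   1 ]
  [ 0  0  0   4   1 ]
ρ3 ← 1/3·ρ3
  [ 1  0  4  -4   -1 ]
  [ 0  1  4  18    5 ]
  [ 0  0  0   1  1/3 ]
  [ 0  0  0   4    1 ]
ρ4 ← ρ4 − 4·ρ3
  [ 1  0  4  -4    -1 ]
  [ 0  1  4  18     5 ]
  [ 0  0  0   1   1/3 ]
  [ 0  0  0   0  -1/3 ]
ρ4 ← -3·ρ4
  [ 1  0  4  -4   -1 ]
  [ 0  1  4  18    5 ]
  [ 0  0  0   1  1/3 ]
  [ 0  0  0   0    1 ]
ρ3 ← ρ3 − 1/3·ρ4
  [ 1  0  4  -4  -1 ]
  [ 0  1  4  18   5 ]
  [ 0  0  0   1   0 ]
  [ 0  0  0   0   1 ]
ρ2 ← ρ2 − 5·ρ4
  [ 1  0  4  -4  -1 ]
  [ 0  1  4  18   0 ]
  [ 0  0  0   1   0 ]
  [ 0  0  0   0   1 ]
ρ1 ← ρ1 + ρ4
  [ 1  0  4  -4  0 ]
  [ 0  1  4  18  0 ]
  [ 0  0  0   1  0 ]
  [ 0  0  0   0  1 ]
ρ2 ← ρ2 − 18·ρ3
  [ 1  0  4  -4  0 ]
  [ 0  1  4   0  0 ]
  [ 0  0  0   1  0 ]
  [ 0  0  0   0  1 ]
ρ1 ← ρ1 + 4·ρ3
  [ 1  0  4  0  0 ]
  [ 0  1  4  0  0 ]
  [ 0  0  0  1  0 ]
  [ 0  0  0  0  1 ]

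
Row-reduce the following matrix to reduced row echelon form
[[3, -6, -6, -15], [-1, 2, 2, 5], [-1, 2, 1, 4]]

[[1, -2, 0, -3], [0, 0, 1, 1], [0, 0, 0, 0]]

Multiply R1 by 1/3.
Add R1 to R2.
Add R1 to R3.
Swap R2 and R3.
Multiply R2 by -1.
Add 2 times R2 to R1.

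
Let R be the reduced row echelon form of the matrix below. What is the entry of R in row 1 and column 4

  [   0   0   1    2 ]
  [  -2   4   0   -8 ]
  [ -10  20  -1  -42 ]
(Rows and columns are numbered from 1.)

4

R1 <=> R2
  [  -2   4   0   -8 ]
  [   0   0   1    2 ]
  [ -10  20  -1  -42 ]
R1 ← -1/2·R1
  [   1  -2   0    4 ]
  [   0   0   1    2 ]
  [ -10  20  -1  -42 ]
R3 ← R3 + 10·R1
  [ 1  -2   0   4 ]
  [ 0   0   1   2 ]
  [ 0   0  -1  -2 ]
R3 ← R3 + R2
  [ 1  -2  0  4 ]
  [ 0   0  1  2 ]
  [ 0   0  0  0 ]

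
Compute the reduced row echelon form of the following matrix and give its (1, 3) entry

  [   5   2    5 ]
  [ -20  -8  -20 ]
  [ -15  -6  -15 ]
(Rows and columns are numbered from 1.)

Multiply R1 by 1/5.
  [   1  2/5    1 ]
  [ -20   -8  -20 ]
  [ -15   -6  -15 ]
Add 20 times R1 to R2.
  [   1  2/5    1 ]
  [   0    0    0 ]
  [ -15   -6  -15 ]
Add 15 times R1 to R3.
  [ 1  2/5  1 ]
  [ 0    0  0 ]
  [ 0    0  0 ]

1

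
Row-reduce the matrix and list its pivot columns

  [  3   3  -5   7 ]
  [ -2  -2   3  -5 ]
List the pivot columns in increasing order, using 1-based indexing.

ρ1 -> 1/3·ρ1
  [  1   1  -5/3  7/3 ]
  [ -2  -2     3   -5 ]
ρ2 -> ρ2 + 2·ρ1
  [ 1  1  -5/3   7/3 ]
  [ 0  0  -1/3  -1/3 ]
ρ2 -> -3·ρ2
  [ 1  1  -5/3  7/3 ]
  [ 0  0     1    1 ]
ρ1 -> ρ1 + 5/3·ρ2
  [ 1  1  0  4 ]
  [ 0  0  1  1 ]
Pivot columns are the columns containing a leading 1.

1, 3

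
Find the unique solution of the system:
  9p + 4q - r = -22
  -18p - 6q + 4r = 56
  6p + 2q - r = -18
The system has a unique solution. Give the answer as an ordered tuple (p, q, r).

Form the augmented matrix and row-reduce:
  [   9   4  -1  |  -22 ]
  [ -18  -6   4  |   56 ]
  [   6   2  -1  |  -18 ]
Multiply r1 by 1/9.
  [   1  4/9  -1/9  |  -22/9 ]
  [ -18   -6     4  |     56 ]
  [   6    2    -1  |    -18 ]
Add 18 times r1 to r2.
  [ 1  4/9  -1/9  |  -22/9 ]
  [ 0    2     2  |     12 ]
  [ 6    2    -1  |    -18 ]
Subtract 6 times r1 from r3.
  [ 1   4/9  -1/9  |  -22/9 ]
  [ 0     2     2  |     12 ]
  [ 0  -2/3  -1/3  |  -10/3 ]
Multiply r2 by 1/2.
  [ 1   4/9  -1/9  |  -22/9 ]
  [ 0     1     1  |      6 ]
  [ 0  -2/3  -1/3  |  -10/3 ]
Add 2/3 times r2 to r3.
  [ 1  4/9  -1/9  |  -22/9 ]
  [ 0    1     1  |      6 ]
  [ 0    0   1/3  |    2/3 ]
Multiply r3 by 3.
  [ 1  4/9  -1/9  |  -22/9 ]
  [ 0    1     1  |      6 ]
  [ 0    0     1  |      2 ]
Subtract r3 from r2.
  [ 1  4/9  -1/9  |  -22/9 ]
  [ 0    1     0  |      4 ]
  [ 0    0     1  |      2 ]
Add 1/9 times r3 to r1.
  [ 1  4/9  0  |  -20/9 ]
  [ 0    1  0  |      4 ]
  [ 0    0  1  |      2 ]
Subtract 4/9 times r2 from r1.
  [ 1  0  0  |  -4 ]
  [ 0  1  0  |   4 ]
  [ 0  0  1  |   2 ]
Reading off the last column: p = -4, q = 4, r = 2.

(-4, 4, 2)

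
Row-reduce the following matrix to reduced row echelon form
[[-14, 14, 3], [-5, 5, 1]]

r1 -> -1/14·r1
  [  1  -1  -3/14 ]
  [ -5   5      1 ]
r2 -> r2 + 5·r1
  [ 1  -1  -3/14 ]
  [ 0   0  -1/14 ]
r2 -> -14·r2
  [ 1  -1  -3/14 ]
  [ 0   0      1 ]
r1 -> r1 + 3/14·r2
  [ 1  -1  0 ]
  [ 0   0  1 ]

[[1, -1, 0], [0, 0, 1]]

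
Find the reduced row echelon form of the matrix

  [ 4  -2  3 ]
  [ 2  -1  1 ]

[[1, -1/2, 0], [0, 0, 1]]

R1 -> 1/4·R1
R2 -> R2 − 2·R1
R2 -> -2·R2
R1 -> R1 − 3/4·R2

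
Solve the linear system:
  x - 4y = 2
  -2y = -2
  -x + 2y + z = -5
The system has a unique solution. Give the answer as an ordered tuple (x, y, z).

(6, 1, -1)

Form the augmented matrix and row-reduce:
  [  1  -4  0  |   2 ]
  [  0  -2  0  |  -2 ]
  [ -1   2  1  |  -5 ]
Add r1 to r3.
  [ 1  -4  0  |   2 ]
  [ 0  -2  0  |  -2 ]
  [ 0  -2  1  |  -3 ]
Multiply r2 by -1/2.
  [ 1  -4  0  |   2 ]
  [ 0   1  0  |   1 ]
  [ 0  -2  1  |  -3 ]
Add 2 times r2 to r3.
  [ 1  -4  0  |   2 ]
  [ 0   1  0  |   1 ]
  [ 0   0  1  |  -1 ]
Add 4 times r2 to r1.
  [ 1  0  0  |   6 ]
  [ 0  1  0  |   1 ]
  [ 0  0  1  |  -1 ]
Reading off the last column: x = 6, y = 1, z = -1.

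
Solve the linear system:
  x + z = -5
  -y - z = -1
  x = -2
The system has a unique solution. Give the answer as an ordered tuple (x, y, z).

(-2, 4, -3)

Form the augmented matrix and row-reduce:
  [ 1   0   1  |  -5 ]
  [ 0  -1  -1  |  -1 ]
  [ 1   0   0  |  -2 ]
ρ3 → ρ3 − ρ1
ρ2 → -1·ρ2
ρ3 → -1·ρ3
ρ2 → ρ2 − ρ3
ρ1 → ρ1 − ρ3
Reading off the last column: x = -2, y = 4, z = -3.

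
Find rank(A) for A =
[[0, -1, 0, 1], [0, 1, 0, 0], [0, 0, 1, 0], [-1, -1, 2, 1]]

ρ1 ↔ ρ4
  [ -1  -1  2  1 ]
  [  0   1  0  0 ]
  [  0   0  1  0 ]
  [  0  -1  0  1 ]
ρ1 → -1·ρ1
  [ 1   1  -2  -1 ]
  [ 0   1   0   0 ]
  [ 0   0   1   0 ]
  [ 0  -1   0   1 ]
ρ4 → ρ4 + ρ2
  [ 1  1  -2  -1 ]
  [ 0  1   0   0 ]
  [ 0  0   1   0 ]
  [ 0  0   0   1 ]
ρ1 → ρ1 + ρ4
  [ 1  1  -2  0 ]
  [ 0  1   0  0 ]
  [ 0  0   1  0 ]
  [ 0  0   0  1 ]
ρ1 → ρ1 + 2·ρ3
  [ 1  1  0  0 ]
  [ 0  1  0  0 ]
  [ 0  0  1  0 ]
  [ 0  0  0  1 ]
ρ1 → ρ1 − ρ2
  [ 1  0  0  0 ]
  [ 0  1  0  0 ]
  [ 0  0  1  0 ]
  [ 0  0  0  1 ]
The reduced form has 4 nonzero rows.

rank = 4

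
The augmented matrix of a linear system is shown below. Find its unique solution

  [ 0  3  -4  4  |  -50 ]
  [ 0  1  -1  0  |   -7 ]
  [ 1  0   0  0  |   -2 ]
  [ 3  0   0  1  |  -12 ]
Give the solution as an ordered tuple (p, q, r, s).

R1 ↔ R3
  [ 1  0   0  0  |   -2 ]
  [ 0  1  -1  0  |   -7 ]
  [ 0  3  -4  4  |  -50 ]
  [ 3  0   0  1  |  -12 ]
R4 -> R4 − 3·R1
  [ 1  0   0  0  |   -2 ]
  [ 0  1  -1  0  |   -7 ]
  [ 0  3  -4  4  |  -50 ]
  [ 0  0   0  1  |   -6 ]
R3 -> R3 − 3·R2
  [ 1  0   0  0  |   -2 ]
  [ 0  1  -1  0  |   -7 ]
  [ 0  0  -1  4  |  -29 ]
  [ 0  0   0  1  |   -6 ]
R3 -> -1·R3
  [ 1  0   0   0  |  -2 ]
  [ 0  1  -1   0  |  -7 ]
  [ 0  0   1  -4  |  29 ]
  [ 0  0   0   1  |  -6 ]
R3 -> R3 + 4·R4
  [ 1  0   0  0  |  -2 ]
  [ 0  1  -1  0  |  -7 ]
  [ 0  0   1  0  |   5 ]
  [ 0  0   0  1  |  -6 ]
R2 -> R2 + R3
  [ 1  0  0  0  |  -2 ]
  [ 0  1  0  0  |  -2 ]
  [ 0  0  1  0  |   5 ]
  [ 0  0  0  1  |  -6 ]
Reading off the last column: p = -2, q = -2, r = 5, s = -6.

(-2, -2, 5, -6)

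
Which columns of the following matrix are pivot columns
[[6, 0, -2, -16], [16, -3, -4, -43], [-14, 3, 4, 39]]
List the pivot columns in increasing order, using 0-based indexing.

R1 := 1/6·R1
  [   1   0  -1/3  -8/3 ]
  [  16  -3    -4   -43 ]
  [ -14   3     4    39 ]
R2 := R2 − 16·R1
  [   1   0  -1/3  -8/3 ]
  [   0  -3   4/3  -1/3 ]
  [ -14   3     4    39 ]
R3 := R3 + 14·R1
  [ 1   0  -1/3  -8/3 ]
  [ 0  -3   4/3  -1/3 ]
  [ 0   3  -2/3   5/3 ]
R2 := -1/3·R2
  [ 1  0  -1/3  -8/3 ]
  [ 0  1  -4/9   1/9 ]
  [ 0  3  -2/3   5/3 ]
R3 := R3 − 3·R2
  [ 1  0  -1/3  -8/3 ]
  [ 0  1  -4/9   1/9 ]
  [ 0  0   2/3   4/3 ]
R3 := 3/2·R3
  [ 1  0  -1/3  -8/3 ]
  [ 0  1  -4/9   1/9 ]
  [ 0  0     1     2 ]
R2 := R2 + 4/9·R3
  [ 1  0  -1/3  -8/3 ]
  [ 0  1     0     1 ]
  [ 0  0     1     2 ]
R1 := R1 + 1/3·R3
  [ 1  0  0  -2 ]
  [ 0  1  0   1 ]
  [ 0  0  1   2 ]
Pivot columns are the columns containing a leading 1.

0, 1, 2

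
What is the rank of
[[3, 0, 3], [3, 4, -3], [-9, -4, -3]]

rank = 2

r1 -> 1/3·r1
  [  1   0   1 ]
  [  3   4  -3 ]
  [ -9  -4  -3 ]
r2 -> r2 − 3·r1
  [  1   0   1 ]
  [  0   4  -6 ]
  [ -9  -4  -3 ]
r3 -> r3 + 9·r1
  [ 1   0   1 ]
  [ 0   4  -6 ]
  [ 0  -4   6 ]
r2 -> 1/4·r2
  [ 1   0     1 ]
  [ 0   1  -3/2 ]
  [ 0  -4     6 ]
r3 -> r3 + 4·r2
  [ 1  0     1 ]
  [ 0  1  -3/2 ]
  [ 0  0     0 ]
The reduced form has 2 nonzero rows.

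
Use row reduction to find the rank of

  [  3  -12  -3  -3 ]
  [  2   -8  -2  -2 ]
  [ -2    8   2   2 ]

R1 := 1/3·R1
  [  1  -4  -1  -1 ]
  [  2  -8  -2  -2 ]
  [ -2   8   2   2 ]
R2 := R2 − 2·R1
  [  1  -4  -1  -1 ]
  [  0   0   0   0 ]
  [ -2   8   2   2 ]
R3 := R3 + 2·R1
  [ 1  -4  -1  -1 ]
  [ 0   0   0   0 ]
  [ 0   0   0   0 ]
The reduced form has 1 nonzero row.

rank = 1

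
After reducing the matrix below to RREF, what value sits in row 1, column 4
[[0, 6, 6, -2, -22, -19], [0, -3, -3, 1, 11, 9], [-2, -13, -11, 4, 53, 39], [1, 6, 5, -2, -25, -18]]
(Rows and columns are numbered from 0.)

-3

R1 ↔ R3
  [ -2  -13  -11   4   53   39 ]
  [  0   -3   -3   1   11    9 ]
  [  0    6    6  -2  -22  -19 ]
  [  1    6    5  -2  -25  -18 ]
R1 := -1/2·R1
  [ 1  13/2  11/2  -2  -53/2  -39/2 ]
  [ 0    -3    -3   1     11      9 ]
  [ 0     6     6  -2    -22    -19 ]
  [ 1     6     5  -2    -25    -18 ]
R4 := R4 − R1
  [ 1  13/2  11/2  -2  -53/2  -39/2 ]
  [ 0    -3    -3   1     11      9 ]
  [ 0     6     6  -2    -22    -19 ]
  [ 0  -1/2  -1/2   0    3/2    3/2 ]
R2 := -1/3·R2
  [ 1  13/2  11/2    -2  -53/2  -39/2 ]
  [ 0     1     1  -1/3  -11/3     -3 ]
  [ 0     6     6    -2    -22    -19 ]
  [ 0  -1/2  -1/2     0    3/2    3/2 ]
R3 := R3 − 6·R2
  [ 1  13/2  11/2    -2  -53/2  -39/2 ]
  [ 0     1     1  -1/3  -11/3     -3 ]
  [ 0     0     0     0      0     -1 ]
  [ 0  -1/2  -1/2     0    3/2    3/2 ]
R4 := R4 + 1/2·R2
  [ 1  13/2  11/2    -2  -53/2  -39/2 ]
  [ 0     1     1  -1/3  -11/3     -3 ]
  [ 0     0     0     0      0     -1 ]
  [ 0     0     0  -1/6   -1/3      0 ]
R3 ↔ R4
  [ 1  13/2  11/2    -2  -53/2  -39/2 ]
  [ 0     1     1  -1/3  -11/3     -3 ]
  [ 0     0     0  -1/6   -1/3      0 ]
  [ 0     0     0     0      0     -1 ]
R3 := -6·R3
  [ 1  13/2  11/2    -2  -53/2  -39/2 ]
  [ 0     1     1  -1/3  -11/3     -3 ]
  [ 0     0     0     1      2      0 ]
  [ 0     0     0     0      0     -1 ]
R4 := -1·R4
  [ 1  13/2  11/2    -2  -53/2  -39/2 ]
  [ 0     1     1  -1/3  -11/3     -3 ]
  [ 0     0     0     1      2      0 ]
  [ 0     0     0     0      0      1 ]
R2 := R2 + 3·R4
  [ 1  13/2  11/2    -2  -53/2  -39/2 ]
  [ 0     1     1  -1/3  -11/3      0 ]
  [ 0     0     0     1      2      0 ]
  [ 0     0     0     0      0      1 ]
R1 := R1 + 39/2·R4
  [ 1  13/2  11/2    -2  -53/2  0 ]
  [ 0     1     1  -1/3  -11/3  0 ]
  [ 0     0     0     1      2  0 ]
  [ 0     0     0     0      0  1 ]
R2 := R2 + 1/3·R3
  [ 1  13/2  11/2  -2  -53/2  0 ]
  [ 0     1     1   0     -3  0 ]
  [ 0     0     0   1      2  0 ]
  [ 0     0     0   0      0  1 ]
R1 := R1 + 2·R3
  [ 1  13/2  11/2  0  -45/2  0 ]
  [ 0     1     1  0     -3  0 ]
  [ 0     0     0  1      2  0 ]
  [ 0     0     0  0      0  1 ]
R1 := R1 − 13/2·R2
  [ 1  0  -1  0  -3  0 ]
  [ 0  1   1  0  -3  0 ]
  [ 0  0   0  1   2  0 ]
  [ 0  0   0  0   0  1 ]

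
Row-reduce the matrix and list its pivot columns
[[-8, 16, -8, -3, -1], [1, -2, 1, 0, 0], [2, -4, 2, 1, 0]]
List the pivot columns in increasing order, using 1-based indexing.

r1 := -1/8·r1
  [ 1  -2  1  3/8  1/8 ]
  [ 1  -2  1    0    0 ]
  [ 2  -4  2    1    0 ]
r2 := r2 − r1
  [ 1  -2  1   3/8   1/8 ]
  [ 0   0  0  -3/8  -1/8 ]
  [ 2  -4  2     1     0 ]
r3 := r3 − 2·r1
  [ 1  -2  1   3/8   1/8 ]
  [ 0   0  0  -3/8  -1/8 ]
  [ 0   0  0   1/4  -1/4 ]
r2 := -8/3·r2
  [ 1  -2  1  3/8   1/8 ]
  [ 0   0  0    1   1/3 ]
  [ 0   0  0  1/4  -1/4 ]
r3 := r3 − 1/4·r2
  [ 1  -2  1  3/8   1/8 ]
  [ 0   0  0    1   1/3 ]
  [ 0   0  0    0  -1/3 ]
r3 := -3·r3
  [ 1  -2  1  3/8  1/8 ]
  [ 0   0  0    1  1/3 ]
  [ 0   0  0    0    1 ]
r2 := r2 − 1/3·r3
  [ 1  -2  1  3/8  1/8 ]
  [ 0   0  0    1    0 ]
  [ 0   0  0    0    1 ]
r1 := r1 − 1/8·r3
  [ 1  -2  1  3/8  0 ]
  [ 0   0  0    1  0 ]
  [ 0   0  0    0  1 ]
r1 := r1 − 3/8·r2
  [ 1  -2  1  0  0 ]
  [ 0   0  0  1  0 ]
  [ 0   0  0  0  1 ]
Pivot columns are the columns containing a leading 1.

1, 4, 5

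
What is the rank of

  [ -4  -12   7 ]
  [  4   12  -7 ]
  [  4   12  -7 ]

R1 → -1/4·R1
  [ 1   3  -7/4 ]
  [ 4  12    -7 ]
  [ 4  12    -7 ]
R2 → R2 − 4·R1
  [ 1   3  -7/4 ]
  [ 0   0     0 ]
  [ 4  12    -7 ]
R3 → R3 − 4·R1
  [ 1  3  -7/4 ]
  [ 0  0     0 ]
  [ 0  0     0 ]
The reduced form has 1 nonzero row.

rank = 1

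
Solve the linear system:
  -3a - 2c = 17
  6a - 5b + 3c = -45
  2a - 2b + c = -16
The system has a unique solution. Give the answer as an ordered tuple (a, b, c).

Form the augmented matrix and row-reduce:
  [ -3   0  -2  |   17 ]
  [  6  -5   3  |  -45 ]
  [  2  -2   1  |  -16 ]
ρ1 → -1/3·ρ1
ρ2 → ρ2 − 6·ρ1
ρ3 → ρ3 − 2·ρ1
ρ2 → -1/5·ρ2
ρ3 → ρ3 + 2·ρ2
ρ3 → 15·ρ3
ρ2 → ρ2 − 1/5·ρ3
ρ1 → ρ1 − 2/3·ρ3
Reading off the last column: a = -3, b = 3, c = -4.

(-3, 3, -4)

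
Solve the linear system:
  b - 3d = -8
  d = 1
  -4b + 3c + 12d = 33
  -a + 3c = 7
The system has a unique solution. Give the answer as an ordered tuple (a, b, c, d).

(-6, -5, 1/3, 1)

Form the augmented matrix and row-reduce:
  [  0   1  0  -3  |  -8 ]
  [  0   0  0   1  |   1 ]
  [  0  -4  3  12  |  33 ]
  [ -1   0  3   0  |   7 ]
ρ1 ↔ ρ4
  [ -1   0  3   0  |   7 ]
  [  0   0  0   1  |   1 ]
  [  0  -4  3  12  |  33 ]
  [  0   1  0  -3  |  -8 ]
ρ1 → -1·ρ1
  [ 1   0  -3   0  |  -7 ]
  [ 0   0   0   1  |   1 ]
  [ 0  -4   3  12  |  33 ]
  [ 0   1   0  -3  |  -8 ]
ρ2 ↔ ρ3
  [ 1   0  -3   0  |  -7 ]
  [ 0  -4   3  12  |  33 ]
  [ 0   0   0   1  |   1 ]
  [ 0   1   0  -3  |  -8 ]
ρ2 → -1/4·ρ2
  [ 1  0    -3   0  |     -7 ]
  [ 0  1  -3/4  -3  |  -33/4 ]
  [ 0  0     0   1  |      1 ]
  [ 0  1     0  -3  |     -8 ]
ρ4 → ρ4 − ρ2
  [ 1  0    -3   0  |     -7 ]
  [ 0  1  -3/4  -3  |  -33/4 ]
  [ 0  0     0   1  |      1 ]
  [ 0  0   3/4   0  |    1/4 ]
ρ3 ↔ ρ4
  [ 1  0    -3   0  |     -7 ]
  [ 0  1  -3/4  -3  |  -33/4 ]
  [ 0  0   3/4   0  |    1/4 ]
  [ 0  0     0   1  |      1 ]
ρ3 → 4/3·ρ3
  [ 1  0    -3   0  |     -7 ]
  [ 0  1  -3/4  -3  |  -33/4 ]
  [ 0  0     1   0  |    1/3 ]
  [ 0  0     0   1  |      1 ]
ρ2 → ρ2 + 3·ρ4
  [ 1  0    -3  0  |     -7 ]
  [ 0  1  -3/4  0  |  -21/4 ]
  [ 0  0     1  0  |    1/3 ]
  [ 0  0     0  1  |      1 ]
ρ2 → ρ2 + 3/4·ρ3
  [ 1  0  -3  0  |   -7 ]
  [ 0  1   0  0  |   -5 ]
  [ 0  0   1  0  |  1/3 ]
  [ 0  0   0  1  |    1 ]
ρ1 → ρ1 + 3·ρ3
  [ 1  0  0  0  |   -6 ]
  [ 0  1  0  0  |   -5 ]
  [ 0  0  1  0  |  1/3 ]
  [ 0  0  0  1  |    1 ]
Reading off the last column: a = -6, b = -5, c = 1/3, d = 1.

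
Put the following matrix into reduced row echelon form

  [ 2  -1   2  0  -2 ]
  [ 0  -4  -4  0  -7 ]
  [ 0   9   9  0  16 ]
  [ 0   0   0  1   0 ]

[[1, 0, 3/2, 0, 0], [0, 1, 1, 0, 0], [0, 0, 0, 1, 0], [0, 0, 0, 0, 1]]

Multiply R1 by 1/2.
Multiply R2 by -1/4.
Subtract 9 times R2 from R3.
Swap R3 and R4.
Multiply R4 by 4.
Subtract 7/4 times R4 from R2.
Add R4 to R1.
Add 1/2 times R2 to R1.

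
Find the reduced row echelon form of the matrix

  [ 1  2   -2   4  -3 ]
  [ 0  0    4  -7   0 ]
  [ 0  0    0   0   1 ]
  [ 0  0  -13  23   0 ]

R2 ← 1/4·R2
  [ 1  2   -2     4  -3 ]
  [ 0  0    1  -7/4   0 ]
  [ 0  0    0     0   1 ]
  [ 0  0  -13    23   0 ]
R4 ← R4 + 13·R2
  [ 1  2  -2     4  -3 ]
  [ 0  0   1  -7/4   0 ]
  [ 0  0   0     0   1 ]
  [ 0  0   0   1/4   0 ]
R3 ↔ R4
  [ 1  2  -2     4  -3 ]
  [ 0  0   1  -7/4   0 ]
  [ 0  0   0   1/4   0 ]
  [ 0  0   0     0   1 ]
R3 ← 4·R3
  [ 1  2  -2     4  -3 ]
  [ 0  0   1  -7/4   0 ]
  [ 0  0   0     1   0 ]
  [ 0  0   0     0   1 ]
R1 ← R1 + 3·R4
  [ 1  2  -2     4  0 ]
  [ 0  0   1  -7/4  0 ]
  [ 0  0   0     1  0 ]
  [ 0  0   0     0  1 ]
R2 ← R2 + 7/4·R3
  [ 1  2  -2  4  0 ]
  [ 0  0   1  0  0 ]
  [ 0  0   0  1  0 ]
  [ 0  0   0  0  1 ]
R1 ← R1 − 4·R3
  [ 1  2  -2  0  0 ]
  [ 0  0   1  0  0 ]
  [ 0  0   0  1  0 ]
  [ 0  0   0  0  1 ]
R1 ← R1 + 2·R2
  [ 1  2  0  0  0 ]
  [ 0  0  1  0  0 ]
  [ 0  0  0  1  0 ]
  [ 0  0  0  0  1 ]

[[1, 2, 0, 0, 0], [0, 0, 1, 0, 0], [0, 0, 0, 1, 0], [0, 0, 0, 0, 1]]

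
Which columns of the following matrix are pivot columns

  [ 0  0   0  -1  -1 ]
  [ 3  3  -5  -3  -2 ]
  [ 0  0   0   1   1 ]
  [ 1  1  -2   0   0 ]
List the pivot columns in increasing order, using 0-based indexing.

R1 <-> R2
R1 → 1/3·R1
R4 → R4 − R1
R2 <-> R4
R2 → -3·R2
R4 → R4 + R3
R2 → R2 + 3·R3
R1 → R1 + R3
R1 → R1 + 5/3·R2
Pivot columns are the columns containing a leading 1.

0, 2, 3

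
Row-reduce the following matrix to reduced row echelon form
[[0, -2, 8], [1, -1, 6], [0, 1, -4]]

Swap R1 and R2.
  [ 1  -1   6 ]
  [ 0  -2   8 ]
  [ 0   1  -4 ]
Multiply R2 by -1/2.
  [ 1  -1   6 ]
  [ 0   1  -4 ]
  [ 0   1  -4 ]
Subtract R2 from R3.
  [ 1  -1   6 ]
  [ 0   1  -4 ]
  [ 0   0   0 ]
Add R2 to R1.
  [ 1  0   2 ]
  [ 0  1  -4 ]
  [ 0  0   0 ]

[[1, 0, 2], [0, 1, -4], [0, 0, 0]]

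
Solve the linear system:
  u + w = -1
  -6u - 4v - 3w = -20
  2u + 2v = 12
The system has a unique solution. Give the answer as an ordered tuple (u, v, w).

(1, 5, -2)

Form the augmented matrix and row-reduce:
  [  1   0   1  |   -1 ]
  [ -6  -4  -3  |  -20 ]
  [  2   2   0  |   12 ]
Add 6 times r1 to r2.
  [ 1   0  1  |   -1 ]
  [ 0  -4  3  |  -26 ]
  [ 2   2  0  |   12 ]
Subtract 2 times r1 from r3.
  [ 1   0   1  |   -1 ]
  [ 0  -4   3  |  -26 ]
  [ 0   2  -2  |   14 ]
Multiply r2 by -1/4.
  [ 1  0     1  |    -1 ]
  [ 0  1  -3/4  |  13/2 ]
  [ 0  2    -2  |    14 ]
Subtract 2 times r2 from r3.
  [ 1  0     1  |    -1 ]
  [ 0  1  -3/4  |  13/2 ]
  [ 0  0  -1/2  |     1 ]
Multiply r3 by -2.
  [ 1  0     1  |    -1 ]
  [ 0  1  -3/4  |  13/2 ]
  [ 0  0     1  |    -2 ]
Add 3/4 times r3 to r2.
  [ 1  0  1  |  -1 ]
  [ 0  1  0  |   5 ]
  [ 0  0  1  |  -2 ]
Subtract r3 from r1.
  [ 1  0  0  |   1 ]
  [ 0  1  0  |   5 ]
  [ 0  0  1  |  -2 ]
Reading off the last column: u = 1, v = 5, w = -2.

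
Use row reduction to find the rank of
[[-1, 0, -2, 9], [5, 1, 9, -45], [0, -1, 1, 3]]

ρ1 := -1·ρ1
  [ 1   0  2   -9 ]
  [ 5   1  9  -45 ]
  [ 0  -1  1    3 ]
ρ2 := ρ2 − 5·ρ1
  [ 1   0   2  -9 ]
  [ 0   1  -1   0 ]
  [ 0  -1   1   3 ]
ρ3 := ρ3 + ρ2
  [ 1  0   2  -9 ]
  [ 0  1  -1   0 ]
  [ 0  0   0   3 ]
ρ3 := 1/3·ρ3
  [ 1  0   2  -9 ]
  [ 0  1  -1   0 ]
  [ 0  0   0   1 ]
ρ1 := ρ1 + 9·ρ3
  [ 1  0   2  0 ]
  [ 0  1  -1  0 ]
  [ 0  0   0  1 ]
The reduced form has 3 nonzero rows.

rank = 3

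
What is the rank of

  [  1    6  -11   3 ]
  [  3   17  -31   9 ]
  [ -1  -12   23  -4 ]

r2 ← r2 − 3·r1
r3 ← r3 + r1
r2 ← -1·r2
r3 ← r3 + 6·r2
r3 ← -1·r3
r1 ← r1 − 3·r3
r1 ← r1 − 6·r2
The reduced form has 3 nonzero rows.

rank = 3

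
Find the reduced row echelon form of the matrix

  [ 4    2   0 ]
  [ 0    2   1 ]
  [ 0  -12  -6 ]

[[1, 0, -1/4], [0, 1, 1/2], [0, 0, 0]]

r1 → 1/4·r1
  [ 1  1/2   0 ]
  [ 0    2   1 ]
  [ 0  -12  -6 ]
r2 → 1/2·r2
  [ 1  1/2    0 ]
  [ 0    1  1/2 ]
  [ 0  -12   -6 ]
r3 → r3 + 12·r2
  [ 1  1/2    0 ]
  [ 0    1  1/2 ]
  [ 0    0    0 ]
r1 → r1 − 1/2·r2
  [ 1  0  -1/4 ]
  [ 0  1   1/2 ]
  [ 0  0     0 ]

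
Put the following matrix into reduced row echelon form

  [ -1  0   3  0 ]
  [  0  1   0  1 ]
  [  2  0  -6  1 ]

[[1, 0, -3, 0], [0, 1, 0, 0], [0, 0, 0, 1]]

R1 := -1·R1
  [ 1  0  -3  0 ]
  [ 0  1   0  1 ]
  [ 2  0  -6  1 ]
R3 := R3 − 2·R1
  [ 1  0  -3  0 ]
  [ 0  1   0  1 ]
  [ 0  0   0  1 ]
R2 := R2 − R3
  [ 1  0  -3  0 ]
  [ 0  1   0  0 ]
  [ 0  0   0  1 ]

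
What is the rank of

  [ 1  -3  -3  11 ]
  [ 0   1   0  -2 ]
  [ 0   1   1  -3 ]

R3 ← R3 − R2
  [ 1  -3  -3  11 ]
  [ 0   1   0  -2 ]
  [ 0   0   1  -1 ]
R1 ← R1 + 3·R3
  [ 1  -3  0   8 ]
  [ 0   1  0  -2 ]
  [ 0   0  1  -1 ]
R1 ← R1 + 3·R2
  [ 1  0  0   2 ]
  [ 0  1  0  -2 ]
  [ 0  0  1  -1 ]
The reduced form has 3 nonzero rows.

rank = 3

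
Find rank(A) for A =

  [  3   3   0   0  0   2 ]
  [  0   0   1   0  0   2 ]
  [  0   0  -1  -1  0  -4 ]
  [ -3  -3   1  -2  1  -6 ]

r1 → 1/3·r1
  [  1   1   0   0  0  2/3 ]
  [  0   0   1   0  0    2 ]
  [  0   0  -1  -1  0   -4 ]
  [ -3  -3   1  -2  1   -6 ]
r4 → r4 + 3·r1
  [ 1  1   0   0  0  2/3 ]
  [ 0  0   1   0  0    2 ]
  [ 0  0  -1  -1  0   -4 ]
  [ 0  0   1  -2  1   -4 ]
r3 → r3 + r2
  [ 1  1  0   0  0  2/3 ]
  [ 0  0  1   0  0    2 ]
  [ 0  0  0  -1  0   -2 ]
  [ 0  0  1  -2  1   -4 ]
r4 → r4 − r2
  [ 1  1  0   0  0  2/3 ]
  [ 0  0  1   0  0    2 ]
  [ 0  0  0  -1  0   -2 ]
  [ 0  0  0  -2  1   -6 ]
r3 → -1·r3
  [ 1  1  0   0  0  2/3 ]
  [ 0  0  1   0  0    2 ]
  [ 0  0  0   1  0    2 ]
  [ 0  0  0  -2  1   -6 ]
r4 → r4 + 2·r3
  [ 1  1  0  0  0  2/3 ]
  [ 0  0  1  0  0    2 ]
  [ 0  0  0  1  0    2 ]
  [ 0  0  0  0  1   -2 ]
The reduced form has 4 nonzero rows.

rank = 4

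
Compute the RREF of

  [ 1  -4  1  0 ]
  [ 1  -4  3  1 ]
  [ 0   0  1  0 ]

R2 -> R2 − R1
  [ 1  -4  1  0 ]
  [ 0   0  2  1 ]
  [ 0   0  1  0 ]
R2 -> 1/2·R2
  [ 1  -4  1    0 ]
  [ 0   0  1  1/2 ]
  [ 0   0  1    0 ]
R3 -> R3 − R2
  [ 1  -4  1     0 ]
  [ 0   0  1   1/2 ]
  [ 0   0  0  -1/2 ]
R3 -> -2·R3
  [ 1  -4  1    0 ]
  [ 0   0  1  1/2 ]
  [ 0   0  0    1 ]
R2 -> R2 − 1/2·R3
  [ 1  -4  1  0 ]
  [ 0   0  1  0 ]
  [ 0   0  0  1 ]
R1 -> R1 − R2
  [ 1  -4  0  0 ]
  [ 0   0  1  0 ]
  [ 0   0  0  1 ]

[[1, -4, 0, 0], [0, 0, 1, 0], [0, 0, 0, 1]]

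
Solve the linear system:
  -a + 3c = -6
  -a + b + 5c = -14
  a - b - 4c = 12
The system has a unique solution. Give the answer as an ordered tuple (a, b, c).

Form the augmented matrix and row-reduce:
  [ -1   0   3  |   -6 ]
  [ -1   1   5  |  -14 ]
  [  1  -1  -4  |   12 ]
ρ1 -> -1·ρ1
ρ2 -> ρ2 + ρ1
ρ3 -> ρ3 − ρ1
ρ3 -> ρ3 + ρ2
ρ2 -> ρ2 − 2·ρ3
ρ1 -> ρ1 + 3·ρ3
Reading off the last column: a = 0, b = -4, c = -2.

(0, -4, -2)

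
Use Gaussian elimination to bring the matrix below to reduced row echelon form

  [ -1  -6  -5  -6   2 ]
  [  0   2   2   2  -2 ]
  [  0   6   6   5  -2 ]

R1 := -1·R1
R2 := 1/2·R2
R3 := R3 − 6·R2
R3 := -1·R3
R2 := R2 − R3
R1 := R1 − 6·R3
R1 := R1 − 6·R2

[[1, 0, -1, 0, 4], [0, 1, 1, 0, 3], [0, 0, 0, 1, -4]]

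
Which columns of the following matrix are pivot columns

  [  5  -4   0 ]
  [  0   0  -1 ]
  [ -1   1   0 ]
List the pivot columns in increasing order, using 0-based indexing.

0, 1, 2

ρ1 ← 1/5·ρ1
  [  1  -4/5   0 ]
  [  0     0  -1 ]
  [ -1     1   0 ]
ρ3 ← ρ3 + ρ1
  [ 1  -4/5   0 ]
  [ 0     0  -1 ]
  [ 0   1/5   0 ]
ρ2 ↔ ρ3
  [ 1  -4/5   0 ]
  [ 0   1/5   0 ]
  [ 0     0  -1 ]
ρ2 ← 5·ρ2
  [ 1  -4/5   0 ]
  [ 0     1   0 ]
  [ 0     0  -1 ]
ρ3 ← -1·ρ3
  [ 1  -4/5  0 ]
  [ 0     1  0 ]
  [ 0     0  1 ]
ρ1 ← ρ1 + 4/5·ρ2
  [ 1  0  0 ]
  [ 0  1  0 ]
  [ 0  0  1 ]
Pivot columns are the columns containing a leading 1.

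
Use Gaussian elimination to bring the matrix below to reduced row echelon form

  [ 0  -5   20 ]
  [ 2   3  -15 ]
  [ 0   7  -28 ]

[[1, 0, -3/2], [0, 1, -4], [0, 0, 0]]

r1 ↔ r2
  [ 2   3  -15 ]
  [ 0  -5   20 ]
  [ 0   7  -28 ]
r1 ← 1/2·r1
  [ 1  3/2  -15/2 ]
  [ 0   -5     20 ]
  [ 0    7    -28 ]
r2 ← -1/5·r2
  [ 1  3/2  -15/2 ]
  [ 0    1     -4 ]
  [ 0    7    -28 ]
r3 ← r3 − 7·r2
  [ 1  3/2  -15/2 ]
  [ 0    1     -4 ]
  [ 0    0      0 ]
r1 ← r1 − 3/2·r2
  [ 1  0  -3/2 ]
  [ 0  1    -4 ]
  [ 0  0     0 ]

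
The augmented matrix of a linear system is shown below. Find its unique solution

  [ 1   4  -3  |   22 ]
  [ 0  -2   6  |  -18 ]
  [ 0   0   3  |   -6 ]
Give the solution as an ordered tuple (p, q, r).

r2 → -1/2·r2
  [ 1  4  -3  |  22 ]
  [ 0  1  -3  |   9 ]
  [ 0  0   3  |  -6 ]
r3 → 1/3·r3
  [ 1  4  -3  |  22 ]
  [ 0  1  -3  |   9 ]
  [ 0  0   1  |  -2 ]
r2 → r2 + 3·r3
  [ 1  4  -3  |  22 ]
  [ 0  1   0  |   3 ]
  [ 0  0   1  |  -2 ]
r1 → r1 + 3·r3
  [ 1  4  0  |  16 ]
  [ 0  1  0  |   3 ]
  [ 0  0  1  |  -2 ]
r1 → r1 − 4·r2
  [ 1  0  0  |   4 ]
  [ 0  1  0  |   3 ]
  [ 0  0  1  |  -2 ]
Reading off the last column: p = 4, q = 3, r = -2.

(4, 3, -2)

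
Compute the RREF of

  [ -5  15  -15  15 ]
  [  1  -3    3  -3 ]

[[1, -3, 3, -3], [0, 0, 0, 0]]

R1 ← -1/5·R1
  [ 1  -3  3  -3 ]
  [ 1  -3  3  -3 ]
R2 ← R2 − R1
  [ 1  -3  3  -3 ]
  [ 0   0  0   0 ]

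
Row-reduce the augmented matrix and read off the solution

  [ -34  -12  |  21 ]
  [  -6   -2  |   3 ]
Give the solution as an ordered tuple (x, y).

Multiply ρ1 by -1/34.
  [  1  6/17  |  -21/34 ]
  [ -6    -2  |       3 ]
Add 6 times ρ1 to ρ2.
  [ 1  6/17  |  -21/34 ]
  [ 0  2/17  |  -12/17 ]
Multiply ρ2 by 17/2.
  [ 1  6/17  |  -21/34 ]
  [ 0     1  |      -6 ]
Subtract 6/17 times ρ2 from ρ1.
  [ 1  0  |  3/2 ]
  [ 0  1  |   -6 ]
Reading off the last column: x = 3/2, y = -6.

(3/2, -6)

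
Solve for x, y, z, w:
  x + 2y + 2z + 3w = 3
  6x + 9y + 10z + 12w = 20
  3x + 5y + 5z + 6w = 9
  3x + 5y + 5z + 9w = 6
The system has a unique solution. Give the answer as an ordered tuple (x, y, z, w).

Form the augmented matrix and row-reduce:
  [ 1  2   2   3  |   3 ]
  [ 6  9  10  12  |  20 ]
  [ 3  5   5   6  |   9 ]
  [ 3  5   5   9  |   6 ]
Subtract 6 times R1 from R2.
  [ 1   2   2   3  |  3 ]
  [ 0  -3  -2  -6  |  2 ]
  [ 3   5   5   6  |  9 ]
  [ 3   5   5   9  |  6 ]
Subtract 3 times R1 from R3.
  [ 1   2   2   3  |  3 ]
  [ 0  -3  -2  -6  |  2 ]
  [ 0  -1  -1  -3  |  0 ]
  [ 3   5   5   9  |  6 ]
Subtract 3 times R1 from R4.
  [ 1   2   2   3  |   3 ]
  [ 0  -3  -2  -6  |   2 ]
  [ 0  -1  -1  -3  |   0 ]
  [ 0  -1  -1   0  |  -3 ]
Multiply R2 by -1/3.
  [ 1   2    2   3  |     3 ]
  [ 0   1  2/3   2  |  -2/3 ]
  [ 0  -1   -1  -3  |     0 ]
  [ 0  -1   -1   0  |    -3 ]
Add R2 to R3.
  [ 1   2     2   3  |     3 ]
  [ 0   1   2/3   2  |  -2/3 ]
  [ 0   0  -1/3  -1  |  -2/3 ]
  [ 0  -1    -1   0  |    -3 ]
Add R2 to R4.
  [ 1  2     2   3  |      3 ]
  [ 0  1   2/3   2  |   -2/3 ]
  [ 0  0  -1/3  -1  |   -2/3 ]
  [ 0  0  -1/3   2  |  -11/3 ]
Multiply R3 by -3.
  [ 1  2     2  3  |      3 ]
  [ 0  1   2/3  2  |   -2/3 ]
  [ 0  0     1  3  |      2 ]
  [ 0  0  -1/3  2  |  -11/3 ]
Add 1/3 times R3 to R4.
  [ 1  2    2  3  |     3 ]
  [ 0  1  2/3  2  |  -2/3 ]
  [ 0  0    1  3  |     2 ]
  [ 0  0    0  3  |    -3 ]
Multiply R4 by 1/3.
  [ 1  2    2  3  |     3 ]
  [ 0  1  2/3  2  |  -2/3 ]
  [ 0  0    1  3  |     2 ]
  [ 0  0    0  1  |    -1 ]
Subtract 3 times R4 from R3.
  [ 1  2    2  3  |     3 ]
  [ 0  1  2/3  2  |  -2/3 ]
  [ 0  0    1  0  |     5 ]
  [ 0  0    0  1  |    -1 ]
Subtract 2 times R4 from R2.
  [ 1  2    2  3  |    3 ]
  [ 0  1  2/3  0  |  4/3 ]
  [ 0  0    1  0  |    5 ]
  [ 0  0    0  1  |   -1 ]
Subtract 3 times R4 from R1.
  [ 1  2    2  0  |    6 ]
  [ 0  1  2/3  0  |  4/3 ]
  [ 0  0    1  0  |    5 ]
  [ 0  0    0  1  |   -1 ]
Subtract 2/3 times R3 from R2.
  [ 1  2  2  0  |   6 ]
  [ 0  1  0  0  |  -2 ]
  [ 0  0  1  0  |   5 ]
  [ 0  0  0  1  |  -1 ]
Subtract 2 times R3 from R1.
  [ 1  2  0  0  |  -4 ]
  [ 0  1  0  0  |  -2 ]
  [ 0  0  1  0  |   5 ]
  [ 0  0  0  1  |  -1 ]
Subtract 2 times R2 from R1.
  [ 1  0  0  0  |   0 ]
  [ 0  1  0  0  |  -2 ]
  [ 0  0  1  0  |   5 ]
  [ 0  0  0  1  |  -1 ]
Reading off the last column: x = 0, y = -2, z = 5, w = -1.

(0, -2, 5, -1)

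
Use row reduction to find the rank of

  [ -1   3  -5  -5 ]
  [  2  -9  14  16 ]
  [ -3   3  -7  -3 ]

rank = 2

Multiply R1 by -1.
Subtract 2 times R1 from R2.
Add 3 times R1 to R3.
Multiply R2 by -1/3.
Add 6 times R2 to R3.
Add 3 times R2 to R1.
The reduced form has 2 nonzero rows.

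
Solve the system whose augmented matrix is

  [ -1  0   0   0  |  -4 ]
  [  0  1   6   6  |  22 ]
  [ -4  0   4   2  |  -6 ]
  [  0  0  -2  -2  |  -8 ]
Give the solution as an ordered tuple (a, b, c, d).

r1 -> -1·r1
  [  1  0   0   0  |   4 ]
  [  0  1   6   6  |  22 ]
  [ -4  0   4   2  |  -6 ]
  [  0  0  -2  -2  |  -8 ]
r3 -> r3 + 4·r1
  [ 1  0   0   0  |   4 ]
  [ 0  1   6   6  |  22 ]
  [ 0  0   4   2  |  10 ]
  [ 0  0  -2  -2  |  -8 ]
r3 -> 1/4·r3
  [ 1  0   0    0  |    4 ]
  [ 0  1   6    6  |   22 ]
  [ 0  0   1  1/2  |  5/2 ]
  [ 0  0  -2   -2  |   -8 ]
r4 -> r4 + 2·r3
  [ 1  0  0    0  |    4 ]
  [ 0  1  6    6  |   22 ]
  [ 0  0  1  1/2  |  5/2 ]
  [ 0  0  0   -1  |   -3 ]
r4 -> -1·r4
  [ 1  0  0    0  |    4 ]
  [ 0  1  6    6  |   22 ]
  [ 0  0  1  1/2  |  5/2 ]
  [ 0  0  0    1  |    3 ]
r3 -> r3 − 1/2·r4
  [ 1  0  0  0  |   4 ]
  [ 0  1  6  6  |  22 ]
  [ 0  0  1  0  |   1 ]
  [ 0  0  0  1  |   3 ]
r2 -> r2 − 6·r4
  [ 1  0  0  0  |  4 ]
  [ 0  1  6  0  |  4 ]
  [ 0  0  1  0  |  1 ]
  [ 0  0  0  1  |  3 ]
r2 -> r2 − 6·r3
  [ 1  0  0  0  |   4 ]
  [ 0  1  0  0  |  -2 ]
  [ 0  0  1  0  |   1 ]
  [ 0  0  0  1  |   3 ]
Reading off the last column: a = 4, b = -2, c = 1, d = 3.

(4, -2, 1, 3)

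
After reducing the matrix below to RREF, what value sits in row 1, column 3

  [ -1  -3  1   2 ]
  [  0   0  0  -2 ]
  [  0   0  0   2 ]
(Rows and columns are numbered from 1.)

Multiply R1 by -1.
  [ 1  3  -1  -2 ]
  [ 0  0   0  -2 ]
  [ 0  0   0   2 ]
Multiply R2 by -1/2.
  [ 1  3  -1  -2 ]
  [ 0  0   0   1 ]
  [ 0  0   0   2 ]
Subtract 2 times R2 from R3.
  [ 1  3  -1  -2 ]
  [ 0  0   0   1 ]
  [ 0  0   0   0 ]
Add 2 times R2 to R1.
  [ 1  3  -1  0 ]
  [ 0  0   0  1 ]
  [ 0  0   0  0 ]

-1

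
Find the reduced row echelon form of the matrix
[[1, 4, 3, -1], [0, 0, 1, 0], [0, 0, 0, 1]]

Add R3 to R1.
  [ 1  4  3  0 ]
  [ 0  0  1  0 ]
  [ 0  0  0  1 ]
Subtract 3 times R2 from R1.
  [ 1  4  0  0 ]
  [ 0  0  1  0 ]
  [ 0  0  0  1 ]

[[1, 4, 0, 0], [0, 0, 1, 0], [0, 0, 0, 1]]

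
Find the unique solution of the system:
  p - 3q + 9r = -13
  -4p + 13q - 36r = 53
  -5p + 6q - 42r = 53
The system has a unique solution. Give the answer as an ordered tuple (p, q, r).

Form the augmented matrix and row-reduce:
  [  1  -3    9  |  -13 ]
  [ -4  13  -36  |   53 ]
  [ -5   6  -42  |   53 ]
R2 ← R2 + 4·R1
R3 ← R3 + 5·R1
R3 ← R3 + 9·R2
R3 ← 1/3·R3
R1 ← R1 − 9·R3
R1 ← R1 + 3·R2
Reading off the last column: p = -1, q = 1, r = -1.

(-1, 1, -1)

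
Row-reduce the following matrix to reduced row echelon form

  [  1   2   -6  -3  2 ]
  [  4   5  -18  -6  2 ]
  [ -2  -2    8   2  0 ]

ρ2 ← ρ2 − 4·ρ1
  [  1   2  -6  -3   2 ]
  [  0  -3   6   6  -6 ]
  [ -2  -2   8   2   0 ]
ρ3 ← ρ3 + 2·ρ1
  [ 1   2  -6  -3   2 ]
  [ 0  -3   6   6  -6 ]
  [ 0   2  -4  -4   4 ]
ρ2 ← -1/3·ρ2
  [ 1  2  -6  -3  2 ]
  [ 0  1  -2  -2  2 ]
  [ 0  2  -4  -4  4 ]
ρ3 ← ρ3 − 2·ρ2
  [ 1  2  -6  -3  2 ]
  [ 0  1  -2  -2  2 ]
  [ 0  0   0   0  0 ]
ρ1 ← ρ1 − 2·ρ2
  [ 1  0  -2   1  -2 ]
  [ 0  1  -2  -2   2 ]
  [ 0  0   0   0   0 ]

[[1, 0, -2, 1, -2], [0, 1, -2, -2, 2], [0, 0, 0, 0, 0]]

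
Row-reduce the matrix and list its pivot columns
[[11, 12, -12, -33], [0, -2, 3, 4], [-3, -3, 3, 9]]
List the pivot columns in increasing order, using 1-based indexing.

1, 2, 3

R1 := 1/11·R1
R3 := R3 + 3·R1
R2 := -1/2·R2
R3 := R3 − 3/11·R2
R3 := 22/3·R3
R2 := R2 + 3/2·R3
R1 := R1 + 12/11·R3
R1 := R1 − 12/11·R2
Pivot columns are the columns containing a leading 1.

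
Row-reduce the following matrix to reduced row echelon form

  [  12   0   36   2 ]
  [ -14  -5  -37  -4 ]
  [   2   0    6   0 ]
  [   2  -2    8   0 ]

[[1, 0, 3, 0], [0, 1, -1, 0], [0, 0, 0, 1], [0, 0, 0, 0]]

R1 → 1/12·R1
  [   1   0    3  1/6 ]
  [ -14  -5  -37   -4 ]
  [   2   0    6    0 ]
  [   2  -2    8    0 ]
R2 → R2 + 14·R1
  [ 1   0  3   1/6 ]
  [ 0  -5  5  -5/3 ]
  [ 2   0  6     0 ]
  [ 2  -2  8     0 ]
R3 → R3 − 2·R1
  [ 1   0  3   1/6 ]
  [ 0  -5  5  -5/3 ]
  [ 0   0  0  -1/3 ]
  [ 2  -2  8     0 ]
R4 → R4 − 2·R1
  [ 1   0  3   1/6 ]
  [ 0  -5  5  -5/3 ]
  [ 0   0  0  -1/3 ]
  [ 0  -2  2  -1/3 ]
R2 → -1/5·R2
  [ 1   0   3   1/6 ]
  [ 0   1  -1   1/3 ]
  [ 0   0   0  -1/3 ]
  [ 0  -2   2  -1/3 ]
R4 → R4 + 2·R2
  [ 1  0   3   1/6 ]
  [ 0  1  -1   1/3 ]
  [ 0  0   0  -1/3 ]
  [ 0  0   0   1/3 ]
R3 → -3·R3
  [ 1  0   3  1/6 ]
  [ 0  1  -1  1/3 ]
  [ 0  0   0    1 ]
  [ 0  0   0  1/3 ]
R4 → R4 − 1/3·R3
  [ 1  0   3  1/6 ]
  [ 0  1  -1  1/3 ]
  [ 0  0   0    1 ]
  [ 0  0   0    0 ]
R2 → R2 − 1/3·R3
  [ 1  0   3  1/6 ]
  [ 0  1  -1    0 ]
  [ 0  0   0    1 ]
  [ 0  0   0    0 ]
R1 → R1 − 1/6·R3
  [ 1  0   3  0 ]
  [ 0  1  -1  0 ]
  [ 0  0   0  1 ]
  [ 0  0   0  0 ]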